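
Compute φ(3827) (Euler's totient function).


3827 = 43 × 89
Prime factors: 43, 89
φ(3827) = 3827 × (1-1/43) × (1-1/89)
= 3827 × 42/43 × 88/89 = 3696

φ(3827) = 3696


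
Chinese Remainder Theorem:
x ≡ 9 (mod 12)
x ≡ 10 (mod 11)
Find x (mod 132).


M = 12*11 = 132
M1 = M/12 = 11, M2 = M/11 = 12
M1^(-1) mod 12 = 11, M2^(-1) mod 11 = 1
x = 9*11*11 + 10*12*1 = 1209
1209 mod 132 = 21
Check: 21 mod 12 = 9 ✓, 21 mod 11 = 10 ✓

x ≡ 21 (mod 132)


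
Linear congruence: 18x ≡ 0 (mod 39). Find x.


GCD(18, 39) = 3 divides 0
Divide: 6x ≡ 0 (mod 13)
x ≡ 0 (mod 13)


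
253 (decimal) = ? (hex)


253 (base 10) = 253 (decimal)
253 (decimal) = FD (base 16)


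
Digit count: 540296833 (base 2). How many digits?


540296833 in base 2 = 100000001101000100011010000001
Number of digits = 30

30 digits (base 2)


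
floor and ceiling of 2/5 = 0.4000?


2/5 = 0.4000
floor = 0
ceil = 1

floor = 0, ceil = 1


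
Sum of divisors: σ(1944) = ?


Divisors of 1944: 1, 2, 3, 4, 6, 8, 9, 12, 18, 24, 27, 36, 54, 72, 81, 108, 162, 216, 243, 324, 486, 648, 972, 1944
Sum = 1 + 2 + 3 + 4 + 6 + 8 + 9 + 12 + 18 + 24 + 27 + 36 + 54 + 72 + 81 + 108 + 162 + 216 + 243 + 324 + 486 + 648 + 972 + 1944 = 5460

σ(1944) = 5460


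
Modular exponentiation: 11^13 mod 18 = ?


11^1 mod 18 = 11
11^2 mod 18 = 13
11^3 mod 18 = 17
11^4 mod 18 = 7
11^5 mod 18 = 5
11^6 mod 18 = 1
11^7 mod 18 = 11
11^8 mod 18 = 13
11^9 mod 18 = 17
11^10 mod 18 = 7
11^11 mod 18 = 5
11^12 mod 18 = 1
11^13 mod 18 = 11


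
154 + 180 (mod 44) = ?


154 + 180 = 334
334 mod 44 = 26


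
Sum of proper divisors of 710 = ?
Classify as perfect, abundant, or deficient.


Proper divisors: 1, 2, 5, 10, 71, 142, 355
Sum = 1 + 2 + 5 + 10 + 71 + 142 + 355 = 586
586 < 710 → deficient

s(710) = 586 (deficient)


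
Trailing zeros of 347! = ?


floor(347/5) = 69
floor(347/25) = 13
floor(347/125) = 2
Total = 84

84 trailing zeros


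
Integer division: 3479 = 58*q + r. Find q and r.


3479 = 58 * 59 + 57
Check: 3422 + 57 = 3479

q = 59, r = 57


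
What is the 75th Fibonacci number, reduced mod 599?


F(k) mod 599 for k=1..75:
1, 1, 2, 3, 5, 8, 13, 21, 34, 55, 89, 144, 233, 377, 11, 388, 399, 188, 587, 176, 164, 340, 504, 245, 150, 395, 545, 341, 287, 29, 316, 345, 62, 407, 469, 277, 147, 424, 571, 396, 368, 165, 533, 99, 33, 132, 165, 297, 462, 160, 23, 183, 206, 389, 595, 385, 381, 167, 548, 116, 65, 181, 246, 427, 74, 501, 575, 477, 453, 331, 185, 516, 102, 19, 121
F(75) mod 599 = 121


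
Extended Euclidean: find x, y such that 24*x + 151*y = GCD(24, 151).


Tabular extended Euclidean (each row: r = 24*s + 151*t):
r=24, s=1, t=0
r=151, s=0, t=1
q=0: r=24, s=1, t=0   [24*(1) + 151*(0) = 24]
q=6: r=7, s=-6, t=1   [24*(-6) + 151*(1) = 7]
q=3: r=3, s=19, t=-3   [24*(19) + 151*(-3) = 3]
q=2: r=1, s=-44, t=7   [24*(-44) + 151*(7) = 1]
q=3: r=0, s=151, t=-24   [24*(151) + 151*(-24) = 0]
GCD = 1; from the row with r=1: x=-44, y=7
Check: 24*(-44) + 151*(7) = -1056 + 1057 = 1

GCD = 1, x = -44, y = 7


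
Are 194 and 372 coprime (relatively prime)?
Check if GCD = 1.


Euclidean algorithm:
372 = 1 * 194 + 178
194 = 1 * 178 + 16
178 = 11 * 16 + 2
16 = 8 * 2 + 0
GCD(194, 372) = 2

No, not coprime (GCD = 2)


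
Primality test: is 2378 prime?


2378 / 2 = 1189 (exact division)
2378 is NOT prime.

No, 2378 is not prime


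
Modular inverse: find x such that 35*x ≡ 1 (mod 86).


Use the extended Euclidean algorithm on (86, 35); each row r = 86*s + 35*t:
r=86, s=1, t=0
r=35, s=0, t=1
q=2: r=16, s=1, t=-2   [86*(1) + 35*(-2) = 16]
q=2: r=3, s=-2, t=5   [86*(-2) + 35*(5) = 3]
q=5: r=1, s=11, t=-27   [86*(11) + 35*(-27) = 1]
q=3: r=0, s=-35, t=86   [86*(-35) + 35*(86) = 0]
GCD = 1 with t = -27, so 35*(-27) ≡ 1 (mod 86)
Inverse = -27 mod 86 = 59
Check: 35 * 59 = 2065 ≡ 1 (mod 86)

35^(-1) ≡ 59 (mod 86)


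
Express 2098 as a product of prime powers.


2098 / 2 = 1049
1049 / 1049 = 1
2098 = 2 × 1049


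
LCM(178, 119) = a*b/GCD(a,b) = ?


GCD(178, 119) = 1
LCM = 178*119/1 = 21182/1 = 21182

LCM = 21182


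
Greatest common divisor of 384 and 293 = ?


384 = 1 * 293 + 91
293 = 3 * 91 + 20
91 = 4 * 20 + 11
20 = 1 * 11 + 9
11 = 1 * 9 + 2
9 = 4 * 2 + 1
2 = 2 * 1 + 0
GCD = 1


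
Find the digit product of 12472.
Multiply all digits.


1 × 2 × 4 × 7 × 2 = 112


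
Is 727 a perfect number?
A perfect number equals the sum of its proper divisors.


Proper divisors of 727: 1
Sum = 1 = 1

No, 727 is not perfect (1 ≠ 727)


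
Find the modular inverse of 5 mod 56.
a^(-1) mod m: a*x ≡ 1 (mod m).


Use the extended Euclidean algorithm on (56, 5); each row r = 56*s + 5*t:
r=56, s=1, t=0
r=5, s=0, t=1
q=11: r=1, s=1, t=-11   [56*(1) + 5*(-11) = 1]
q=5: r=0, s=-5, t=56   [56*(-5) + 5*(56) = 0]
GCD = 1 with t = -11, so 5*(-11) ≡ 1 (mod 56)
Inverse = -11 mod 56 = 45
Check: 5 * 45 = 225 ≡ 1 (mod 56)

5^(-1) ≡ 45 (mod 56)


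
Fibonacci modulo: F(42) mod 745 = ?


F(k) mod 745 for k=1..42:
1, 1, 2, 3, 5, 8, 13, 21, 34, 55, 89, 144, 233, 377, 610, 242, 107, 349, 456, 60, 516, 576, 347, 178, 525, 703, 483, 441, 179, 620, 54, 674, 728, 657, 640, 552, 447, 254, 701, 210, 166, 376
F(42) mod 745 = 376


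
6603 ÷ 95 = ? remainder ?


6603 = 95 * 69 + 48
Check: 6555 + 48 = 6603

q = 69, r = 48


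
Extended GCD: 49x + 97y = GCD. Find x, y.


Tabular extended Euclidean (each row: r = 49*s + 97*t):
r=49, s=1, t=0
r=97, s=0, t=1
q=0: r=49, s=1, t=0   [49*(1) + 97*(0) = 49]
q=1: r=48, s=-1, t=1   [49*(-1) + 97*(1) = 48]
q=1: r=1, s=2, t=-1   [49*(2) + 97*(-1) = 1]
q=48: r=0, s=-97, t=49   [49*(-97) + 97*(49) = 0]
GCD = 1; from the row with r=1: x=2, y=-1
Check: 49*(2) + 97*(-1) = 98 - 97 = 1

GCD = 1, x = 2, y = -1


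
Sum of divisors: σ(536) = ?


Divisors of 536: 1, 2, 4, 8, 67, 134, 268, 536
Sum = 1 + 2 + 4 + 8 + 67 + 134 + 268 + 536 = 1020

σ(536) = 1020


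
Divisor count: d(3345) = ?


3345 = 3^1 × 5^1 × 223^1
d(3345) = (1+1) × (1+1) × (1+1) = 8

8 divisors


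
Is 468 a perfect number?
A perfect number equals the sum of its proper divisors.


Proper divisors of 468: 1, 2, 3, 4, 6, 9, 12, 13, 18, 26, 36, 39, 52, 78, 117, 156, 234
Sum = 1 + 2 + 3 + 4 + 6 + 9 + 12 + 13 + 18 + 26 + 36 + 39 + 52 + 78 + 117 + 156 + 234 = 806

No, 468 is not perfect (806 ≠ 468)


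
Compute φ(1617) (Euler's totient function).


1617 = 3 × 7^2 × 11
Prime factors: 3, 7, 11
φ(1617) = 1617 × (1-1/3) × (1-1/7) × (1-1/11)
= 1617 × 2/3 × 6/7 × 10/11 = 840

φ(1617) = 840


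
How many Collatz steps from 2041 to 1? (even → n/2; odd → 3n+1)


2041 → 6124 → 3062 → 1531 → 4594 → 2297 → 6892 → 3446 → 1723 → 5170 → 2585 → 7756 → 3878 → 1939 → 5818 → 2909 → 8728 → 4364 → 2182 → 1091 → 3274 → 1637 → 4912 → 2456 → 1228 → 614 → 307 → 922 → 461 → 1384 → 692 → 346 → 173 → 520 → 260 → 130 → 65 → 196 → 98 → 49 → 148 → 74 → 37 → 112 → 56 → 28 → 14 → 7 → 22 → 11 → 34 → 17 → 52 → 26 → 13 → 40 → 20 → 10 → 5 → 16 → 8 → 4 → 2 → 1
Total steps = 63

63 steps


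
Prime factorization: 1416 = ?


1416 / 2 = 708
708 / 2 = 354
354 / 2 = 177
177 / 3 = 59
59 / 59 = 1
1416 = 2^3 × 3 × 59


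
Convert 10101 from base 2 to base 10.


10101 (base 2) = 21 (decimal)
21 (decimal) = 21 (base 10)


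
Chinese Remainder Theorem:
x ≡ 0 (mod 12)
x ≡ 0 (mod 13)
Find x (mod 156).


M = 12*13 = 156
M1 = M/12 = 13, M2 = M/13 = 12
M1^(-1) mod 12 = 1, M2^(-1) mod 13 = 12
x = 0*13*1 + 0*12*12 = 0
0 mod 156 = 0
Check: 0 mod 12 = 0 ✓, 0 mod 13 = 0 ✓

x ≡ 0 (mod 156)


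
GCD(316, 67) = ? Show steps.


316 = 4 * 67 + 48
67 = 1 * 48 + 19
48 = 2 * 19 + 10
19 = 1 * 10 + 9
10 = 1 * 9 + 1
9 = 9 * 1 + 0
GCD = 1


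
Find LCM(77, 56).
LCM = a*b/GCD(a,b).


GCD(77, 56) = 7
LCM = 77*56/7 = 4312/7 = 616

LCM = 616


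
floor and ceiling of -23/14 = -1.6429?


-23/14 = -1.6429
floor = -2
ceil = -1

floor = -2, ceil = -1


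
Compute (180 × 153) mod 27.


180 × 153 = 27540
27540 mod 27 = 0


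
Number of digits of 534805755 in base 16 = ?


534805755 in base 16 = 1FE07CFB
Number of digits = 8

8 digits (base 16)


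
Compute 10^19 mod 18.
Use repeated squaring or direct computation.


10^1 mod 18 = 10
10^2 mod 18 = 10
10^3 mod 18 = 10
10^4 mod 18 = 10
10^5 mod 18 = 10
10^6 mod 18 = 10
10^7 mod 18 = 10
10^8 mod 18 = 10
10^9 mod 18 = 10
10^10 mod 18 = 10
10^11 mod 18 = 10
10^12 mod 18 = 10
10^13 mod 18 = 10
10^14 mod 18 = 10
10^15 mod 18 = 10
10^16 mod 18 = 10
10^17 mod 18 = 10
10^18 mod 18 = 10
10^19 mod 18 = 10


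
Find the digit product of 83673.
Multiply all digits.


8 × 3 × 6 × 7 × 3 = 3024


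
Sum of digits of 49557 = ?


4 + 9 + 5 + 5 + 7 = 30


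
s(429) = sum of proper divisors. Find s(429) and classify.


Proper divisors: 1, 3, 11, 13, 33, 39, 143
Sum = 1 + 3 + 11 + 13 + 33 + 39 + 143 = 243
243 < 429 → deficient

s(429) = 243 (deficient)


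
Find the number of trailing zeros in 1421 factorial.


floor(1421/5) = 284
floor(1421/25) = 56
floor(1421/125) = 11
floor(1421/625) = 2
Total = 353

353 trailing zeros


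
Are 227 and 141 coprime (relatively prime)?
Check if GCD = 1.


Euclidean algorithm:
227 = 1 * 141 + 86
141 = 1 * 86 + 55
86 = 1 * 55 + 31
55 = 1 * 31 + 24
31 = 1 * 24 + 7
24 = 3 * 7 + 3
7 = 2 * 3 + 1
3 = 3 * 1 + 0
GCD(227, 141) = 1

Yes, coprime (GCD = 1)


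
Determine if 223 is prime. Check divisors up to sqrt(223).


Check divisors up to sqrt(223) = 14.9332
No divisors found.
223 is prime.

Yes, 223 is prime


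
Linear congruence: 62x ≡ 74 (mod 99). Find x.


GCD(62, 99) = 1, unique solution
a^(-1) mod 99 = 8
x = 8 * 74 mod 99 = 97

x ≡ 97 (mod 99)


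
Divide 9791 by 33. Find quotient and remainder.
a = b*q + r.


9791 = 33 * 296 + 23
Check: 9768 + 23 = 9791

q = 296, r = 23


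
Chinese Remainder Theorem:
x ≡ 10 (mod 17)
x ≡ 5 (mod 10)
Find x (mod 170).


M = 17*10 = 170
M1 = M/17 = 10, M2 = M/10 = 17
M1^(-1) mod 17 = 12, M2^(-1) mod 10 = 3
x = 10*10*12 + 5*17*3 = 1455
1455 mod 170 = 95
Check: 95 mod 17 = 10 ✓, 95 mod 10 = 5 ✓

x ≡ 95 (mod 170)


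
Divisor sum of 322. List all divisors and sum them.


Divisors of 322: 1, 2, 7, 14, 23, 46, 161, 322
Sum = 1 + 2 + 7 + 14 + 23 + 46 + 161 + 322 = 576

σ(322) = 576


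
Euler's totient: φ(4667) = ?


4667 = 13 × 359
Prime factors: 13, 359
φ(4667) = 4667 × (1-1/13) × (1-1/359)
= 4667 × 12/13 × 358/359 = 4296

φ(4667) = 4296


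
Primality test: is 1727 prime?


1727 / 11 = 157 (exact division)
1727 is NOT prime.

No, 1727 is not prime


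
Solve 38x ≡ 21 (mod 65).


GCD(38, 65) = 1, unique solution
a^(-1) mod 65 = 12
x = 12 * 21 mod 65 = 57

x ≡ 57 (mod 65)


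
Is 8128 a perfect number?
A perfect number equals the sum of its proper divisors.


Proper divisors of 8128: 1, 2, 4, 8, 16, 32, 64, 127, 254, 508, 1016, 2032, 4064
Sum = 1 + 2 + 4 + 8 + 16 + 32 + 64 + 127 + 254 + 508 + 1016 + 2032 + 4064 = 8128

Yes, 8128 is perfect (8128 = 8128)


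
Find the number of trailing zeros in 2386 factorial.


floor(2386/5) = 477
floor(2386/25) = 95
floor(2386/125) = 19
floor(2386/625) = 3
Total = 594

594 trailing zeros


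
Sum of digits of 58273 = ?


5 + 8 + 2 + 7 + 3 = 25


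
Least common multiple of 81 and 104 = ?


GCD(81, 104) = 1
LCM = 81*104/1 = 8424/1 = 8424

LCM = 8424


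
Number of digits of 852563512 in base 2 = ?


852563512 in base 2 = 110010110100010001011000111000
Number of digits = 30

30 digits (base 2)


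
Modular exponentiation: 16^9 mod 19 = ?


16^1 mod 19 = 16
16^2 mod 19 = 9
16^3 mod 19 = 11
16^4 mod 19 = 5
16^5 mod 19 = 4
16^6 mod 19 = 7
16^7 mod 19 = 17
16^8 mod 19 = 6
16^9 mod 19 = 1


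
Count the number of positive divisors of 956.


956 = 2^2 × 239^1
d(956) = (2+1) × (1+1) = 6

6 divisors


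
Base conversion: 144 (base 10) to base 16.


144 (base 10) = 144 (decimal)
144 (decimal) = 90 (base 16)


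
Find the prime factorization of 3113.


3113 / 11 = 283
283 / 283 = 1
3113 = 11 × 283


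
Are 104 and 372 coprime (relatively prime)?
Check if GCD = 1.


Euclidean algorithm:
372 = 3 * 104 + 60
104 = 1 * 60 + 44
60 = 1 * 44 + 16
44 = 2 * 16 + 12
16 = 1 * 12 + 4
12 = 3 * 4 + 0
GCD(104, 372) = 4

No, not coprime (GCD = 4)


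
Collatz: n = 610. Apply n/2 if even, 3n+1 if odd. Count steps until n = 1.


610 → 305 → 916 → 458 → 229 → 688 → 344 → 172 → 86 → 43 → 130 → 65 → 196 → 98 → 49 → 148 → 74 → 37 → 112 → 56 → 28 → 14 → 7 → 22 → 11 → 34 → 17 → 52 → 26 → 13 → 40 → 20 → 10 → 5 → 16 → 8 → 4 → 2 → 1
Total steps = 38

38 steps


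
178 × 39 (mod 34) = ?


178 × 39 = 6942
6942 mod 34 = 6


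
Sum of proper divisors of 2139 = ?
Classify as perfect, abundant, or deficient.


Proper divisors: 1, 3, 23, 31, 69, 93, 713
Sum = 1 + 3 + 23 + 31 + 69 + 93 + 713 = 933
933 < 2139 → deficient

s(2139) = 933 (deficient)


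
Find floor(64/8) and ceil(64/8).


64/8 = 8.0000
floor = 8
ceil = 8

floor = 8, ceil = 8


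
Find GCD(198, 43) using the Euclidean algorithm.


198 = 4 * 43 + 26
43 = 1 * 26 + 17
26 = 1 * 17 + 9
17 = 1 * 9 + 8
9 = 1 * 8 + 1
8 = 8 * 1 + 0
GCD = 1


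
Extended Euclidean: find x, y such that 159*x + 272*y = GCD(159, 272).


Tabular extended Euclidean (each row: r = 159*s + 272*t):
r=159, s=1, t=0
r=272, s=0, t=1
q=0: r=159, s=1, t=0   [159*(1) + 272*(0) = 159]
q=1: r=113, s=-1, t=1   [159*(-1) + 272*(1) = 113]
q=1: r=46, s=2, t=-1   [159*(2) + 272*(-1) = 46]
q=2: r=21, s=-5, t=3   [159*(-5) + 272*(3) = 21]
q=2: r=4, s=12, t=-7   [159*(12) + 272*(-7) = 4]
q=5: r=1, s=-65, t=38   [159*(-65) + 272*(38) = 1]
q=4: r=0, s=272, t=-159   [159*(272) + 272*(-159) = 0]
GCD = 1; from the row with r=1: x=-65, y=38
Check: 159*(-65) + 272*(38) = -10335 + 10336 = 1

GCD = 1, x = -65, y = 38


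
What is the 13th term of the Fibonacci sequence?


Sequence: 1, 1, 2, 3, 5, 8, 13, 21, 34, 55, 89, 144, 233
F(13) = 233


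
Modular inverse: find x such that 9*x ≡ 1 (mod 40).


Use the extended Euclidean algorithm on (40, 9); each row r = 40*s + 9*t:
r=40, s=1, t=0
r=9, s=0, t=1
q=4: r=4, s=1, t=-4   [40*(1) + 9*(-4) = 4]
q=2: r=1, s=-2, t=9   [40*(-2) + 9*(9) = 1]
q=4: r=0, s=9, t=-40   [40*(9) + 9*(-40) = 0]
GCD = 1 with t = 9, so 9*(9) ≡ 1 (mod 40)
Inverse = 9 mod 40 = 9
Check: 9 * 9 = 81 ≡ 1 (mod 40)

9^(-1) ≡ 9 (mod 40)


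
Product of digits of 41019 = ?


4 × 1 × 0 × 1 × 9 = 0


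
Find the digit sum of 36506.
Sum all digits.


3 + 6 + 5 + 0 + 6 = 20


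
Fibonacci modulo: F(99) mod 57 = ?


F(k) mod 57 for k=1..99:
1, 1, 2, 3, 5, 8, 13, 21, 34, 55, 32, 30, 5, 35, 40, 18, 1, 19, 20, 39, 2, 41, 43, 27, 13, 40, 53, 36, 32, 11, 43, 54, 40, 37, 20, 0, 20, 20, 40, 3, 43, 46, 32, 21, 53, 17, 13, 30, 43, 16, 2, 18, 20, 38, 1, 39, 40, 22, 5, 27, 32, 2, 34, 36, 13, 49, 5, 54, 2, 56, 1, 0, 1, 1, 2, 3, 5, 8, 13, 21, 34, 55, 32, 30, 5, 35, 40, 18, 1, 19, 20, 39, 2, 41, 43, 27, 13, 40, 53
F(99) mod 57 = 53


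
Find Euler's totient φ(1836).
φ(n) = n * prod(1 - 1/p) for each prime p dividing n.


1836 = 2^2 × 3^3 × 17
Prime factors: 2, 3, 17
φ(1836) = 1836 × (1-1/2) × (1-1/3) × (1-1/17)
= 1836 × 1/2 × 2/3 × 16/17 = 576

φ(1836) = 576


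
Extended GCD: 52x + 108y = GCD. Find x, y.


Tabular extended Euclidean (each row: r = 52*s + 108*t):
r=52, s=1, t=0
r=108, s=0, t=1
q=0: r=52, s=1, t=0   [52*(1) + 108*(0) = 52]
q=2: r=4, s=-2, t=1   [52*(-2) + 108*(1) = 4]
q=13: r=0, s=27, t=-13   [52*(27) + 108*(-13) = 0]
GCD = 4; from the row with r=4: x=-2, y=1
Check: 52*(-2) + 108*(1) = -104 + 108 = 4

GCD = 4, x = -2, y = 1


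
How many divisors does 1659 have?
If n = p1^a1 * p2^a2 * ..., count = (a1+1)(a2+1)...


1659 = 3^1 × 7^1 × 79^1
d(1659) = (1+1) × (1+1) × (1+1) = 8

8 divisors


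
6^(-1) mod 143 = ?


Use the extended Euclidean algorithm on (143, 6); each row r = 143*s + 6*t:
r=143, s=1, t=0
r=6, s=0, t=1
q=23: r=5, s=1, t=-23   [143*(1) + 6*(-23) = 5]
q=1: r=1, s=-1, t=24   [143*(-1) + 6*(24) = 1]
q=5: r=0, s=6, t=-143   [143*(6) + 6*(-143) = 0]
GCD = 1 with t = 24, so 6*(24) ≡ 1 (mod 143)
Inverse = 24 mod 143 = 24
Check: 6 * 24 = 144 ≡ 1 (mod 143)

6^(-1) ≡ 24 (mod 143)


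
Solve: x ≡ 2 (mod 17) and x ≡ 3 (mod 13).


M = 17*13 = 221
M1 = M/17 = 13, M2 = M/13 = 17
M1^(-1) mod 17 = 4, M2^(-1) mod 13 = 10
x = 2*13*4 + 3*17*10 = 614
614 mod 221 = 172
Check: 172 mod 17 = 2 ✓, 172 mod 13 = 3 ✓

x ≡ 172 (mod 221)


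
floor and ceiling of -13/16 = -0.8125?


-13/16 = -0.8125
floor = -1
ceil = 0

floor = -1, ceil = 0


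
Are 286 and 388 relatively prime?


Euclidean algorithm:
388 = 1 * 286 + 102
286 = 2 * 102 + 82
102 = 1 * 82 + 20
82 = 4 * 20 + 2
20 = 10 * 2 + 0
GCD(286, 388) = 2

No, not coprime (GCD = 2)


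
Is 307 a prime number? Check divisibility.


Check divisors up to sqrt(307) = 17.5214
No divisors found.
307 is prime.

Yes, 307 is prime


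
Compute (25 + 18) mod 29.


25 + 18 = 43
43 mod 29 = 14


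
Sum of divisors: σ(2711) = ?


Divisors of 2711: 1, 2711
Sum = 1 + 2711 = 2712

σ(2711) = 2712


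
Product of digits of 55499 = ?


5 × 5 × 4 × 9 × 9 = 8100


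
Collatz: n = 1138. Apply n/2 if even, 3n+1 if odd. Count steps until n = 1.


1138 → 569 → 1708 → 854 → 427 → 1282 → 641 → 1924 → 962 → 481 → 1444 → 722 → 361 → 1084 → 542 → 271 → 814 → 407 → 1222 → 611 → 1834 → 917 → 2752 → 1376 → 688 → 344 → 172 → 86 → 43 → 130 → 65 → 196 → 98 → 49 → 148 → 74 → 37 → 112 → 56 → 28 → 14 → 7 → 22 → 11 → 34 → 17 → 52 → 26 → 13 → 40 → 20 → 10 → 5 → 16 → 8 → 4 → 2 → 1
Total steps = 57

57 steps


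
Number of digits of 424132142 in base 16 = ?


424132142 in base 16 = 1947BE2E
Number of digits = 8

8 digits (base 16)


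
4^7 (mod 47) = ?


4^1 mod 47 = 4
4^2 mod 47 = 16
4^3 mod 47 = 17
4^4 mod 47 = 21
4^5 mod 47 = 37
4^6 mod 47 = 7
4^7 mod 47 = 28


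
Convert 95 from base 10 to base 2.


95 (base 10) = 95 (decimal)
95 (decimal) = 1011111 (base 2)


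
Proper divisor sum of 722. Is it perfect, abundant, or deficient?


Proper divisors: 1, 2, 19, 38, 361
Sum = 1 + 2 + 19 + 38 + 361 = 421
421 < 722 → deficient

s(722) = 421 (deficient)


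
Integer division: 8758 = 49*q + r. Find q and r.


8758 = 49 * 178 + 36
Check: 8722 + 36 = 8758

q = 178, r = 36


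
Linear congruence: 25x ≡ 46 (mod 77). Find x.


GCD(25, 77) = 1, unique solution
a^(-1) mod 77 = 37
x = 37 * 46 mod 77 = 8

x ≡ 8 (mod 77)


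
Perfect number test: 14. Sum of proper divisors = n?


Proper divisors of 14: 1, 2, 7
Sum = 1 + 2 + 7 = 10

No, 14 is not perfect (10 ≠ 14)


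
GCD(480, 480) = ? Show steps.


480 = 1 * 480 + 0
GCD = 480


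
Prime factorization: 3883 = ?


3883 / 11 = 353
353 / 353 = 1
3883 = 11 × 353


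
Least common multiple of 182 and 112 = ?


GCD(182, 112) = 14
LCM = 182*112/14 = 20384/14 = 1456

LCM = 1456


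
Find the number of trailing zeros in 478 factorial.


floor(478/5) = 95
floor(478/25) = 19
floor(478/125) = 3
Total = 117

117 trailing zeros


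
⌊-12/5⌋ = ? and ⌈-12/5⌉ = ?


-12/5 = -2.4000
floor = -3
ceil = -2

floor = -3, ceil = -2


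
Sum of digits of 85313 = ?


8 + 5 + 3 + 1 + 3 = 20


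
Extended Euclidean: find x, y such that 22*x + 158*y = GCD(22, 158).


Tabular extended Euclidean (each row: r = 22*s + 158*t):
r=22, s=1, t=0
r=158, s=0, t=1
q=0: r=22, s=1, t=0   [22*(1) + 158*(0) = 22]
q=7: r=4, s=-7, t=1   [22*(-7) + 158*(1) = 4]
q=5: r=2, s=36, t=-5   [22*(36) + 158*(-5) = 2]
q=2: r=0, s=-79, t=11   [22*(-79) + 158*(11) = 0]
GCD = 2; from the row with r=2: x=36, y=-5
Check: 22*(36) + 158*(-5) = 792 - 790 = 2

GCD = 2, x = 36, y = -5


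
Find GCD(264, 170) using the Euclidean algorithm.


264 = 1 * 170 + 94
170 = 1 * 94 + 76
94 = 1 * 76 + 18
76 = 4 * 18 + 4
18 = 4 * 4 + 2
4 = 2 * 2 + 0
GCD = 2


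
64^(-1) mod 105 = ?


Use the extended Euclidean algorithm on (105, 64); each row r = 105*s + 64*t:
r=105, s=1, t=0
r=64, s=0, t=1
q=1: r=41, s=1, t=-1   [105*(1) + 64*(-1) = 41]
q=1: r=23, s=-1, t=2   [105*(-1) + 64*(2) = 23]
q=1: r=18, s=2, t=-3   [105*(2) + 64*(-3) = 18]
q=1: r=5, s=-3, t=5   [105*(-3) + 64*(5) = 5]
q=3: r=3, s=11, t=-18   [105*(11) + 64*(-18) = 3]
q=1: r=2, s=-14, t=23   [105*(-14) + 64*(23) = 2]
q=1: r=1, s=25, t=-41   [105*(25) + 64*(-41) = 1]
q=2: r=0, s=-64, t=105   [105*(-64) + 64*(105) = 0]
GCD = 1 with t = -41, so 64*(-41) ≡ 1 (mod 105)
Inverse = -41 mod 105 = 64
Check: 64 * 64 = 4096 ≡ 1 (mod 105)

64^(-1) ≡ 64 (mod 105)


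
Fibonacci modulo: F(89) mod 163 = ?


F(k) mod 163 for k=1..89:
1, 1, 2, 3, 5, 8, 13, 21, 34, 55, 89, 144, 70, 51, 121, 9, 130, 139, 106, 82, 25, 107, 132, 76, 45, 121, 3, 124, 127, 88, 52, 140, 29, 6, 35, 41, 76, 117, 30, 147, 14, 161, 12, 10, 22, 32, 54, 86, 140, 63, 40, 103, 143, 83, 63, 146, 46, 29, 75, 104, 16, 120, 136, 93, 66, 159, 62, 58, 120, 15, 135, 150, 122, 109, 68, 14, 82, 96, 15, 111, 126, 74, 37, 111, 148, 96, 81, 14, 95
F(89) mod 163 = 95


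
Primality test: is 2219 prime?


2219 / 7 = 317 (exact division)
2219 is NOT prime.

No, 2219 is not prime


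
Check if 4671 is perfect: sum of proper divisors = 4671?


Proper divisors of 4671: 1, 3, 9, 27, 173, 519, 1557
Sum = 1 + 3 + 9 + 27 + 173 + 519 + 1557 = 2289

No, 4671 is not perfect (2289 ≠ 4671)


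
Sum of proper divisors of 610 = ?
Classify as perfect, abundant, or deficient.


Proper divisors: 1, 2, 5, 10, 61, 122, 305
Sum = 1 + 2 + 5 + 10 + 61 + 122 + 305 = 506
506 < 610 → deficient

s(610) = 506 (deficient)


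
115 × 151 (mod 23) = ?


115 × 151 = 17365
17365 mod 23 = 0


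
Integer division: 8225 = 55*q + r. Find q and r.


8225 = 55 * 149 + 30
Check: 8195 + 30 = 8225

q = 149, r = 30


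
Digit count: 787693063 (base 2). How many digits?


787693063 in base 2 = 101110111100110011111000000111
Number of digits = 30

30 digits (base 2)


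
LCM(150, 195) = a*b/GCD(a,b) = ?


GCD(150, 195) = 15
LCM = 150*195/15 = 29250/15 = 1950

LCM = 1950


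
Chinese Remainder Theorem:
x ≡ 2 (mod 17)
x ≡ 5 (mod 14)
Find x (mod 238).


M = 17*14 = 238
M1 = M/17 = 14, M2 = M/14 = 17
M1^(-1) mod 17 = 11, M2^(-1) mod 14 = 5
x = 2*14*11 + 5*17*5 = 733
733 mod 238 = 19
Check: 19 mod 17 = 2 ✓, 19 mod 14 = 5 ✓

x ≡ 19 (mod 238)


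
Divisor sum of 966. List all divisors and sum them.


Divisors of 966: 1, 2, 3, 6, 7, 14, 21, 23, 42, 46, 69, 138, 161, 322, 483, 966
Sum = 1 + 2 + 3 + 6 + 7 + 14 + 21 + 23 + 42 + 46 + 69 + 138 + 161 + 322 + 483 + 966 = 2304

σ(966) = 2304


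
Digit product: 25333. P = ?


2 × 5 × 3 × 3 × 3 = 270


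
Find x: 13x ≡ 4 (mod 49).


GCD(13, 49) = 1, unique solution
a^(-1) mod 49 = 34
x = 34 * 4 mod 49 = 38

x ≡ 38 (mod 49)


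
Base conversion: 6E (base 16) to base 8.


6E (base 16) = 110 (decimal)
110 (decimal) = 156 (base 8)


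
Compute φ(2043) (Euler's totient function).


2043 = 3^2 × 227
Prime factors: 3, 227
φ(2043) = 2043 × (1-1/3) × (1-1/227)
= 2043 × 2/3 × 226/227 = 1356

φ(2043) = 1356


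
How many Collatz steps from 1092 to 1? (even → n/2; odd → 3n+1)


1092 → 546 → 273 → 820 → 410 → 205 → 616 → 308 → 154 → 77 → 232 → 116 → 58 → 29 → 88 → 44 → 22 → 11 → 34 → 17 → 52 → 26 → 13 → 40 → 20 → 10 → 5 → 16 → 8 → 4 → 2 → 1
Total steps = 31

31 steps


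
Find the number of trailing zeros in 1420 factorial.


floor(1420/5) = 284
floor(1420/25) = 56
floor(1420/125) = 11
floor(1420/625) = 2
Total = 353

353 trailing zeros


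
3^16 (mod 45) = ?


3^1 mod 45 = 3
3^2 mod 45 = 9
3^3 mod 45 = 27
3^4 mod 45 = 36
3^5 mod 45 = 18
3^6 mod 45 = 9
3^7 mod 45 = 27
3^8 mod 45 = 36
3^9 mod 45 = 18
3^10 mod 45 = 9
3^11 mod 45 = 27
3^12 mod 45 = 36
3^13 mod 45 = 18
3^14 mod 45 = 9
3^15 mod 45 = 27
3^16 mod 45 = 36


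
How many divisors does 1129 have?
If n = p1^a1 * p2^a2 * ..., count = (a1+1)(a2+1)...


1129 = 1129^1
d(1129) = (1+1) = 2

2 divisors


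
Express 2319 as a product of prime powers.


2319 / 3 = 773
773 / 773 = 1
2319 = 3 × 773


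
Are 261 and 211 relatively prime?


Euclidean algorithm:
261 = 1 * 211 + 50
211 = 4 * 50 + 11
50 = 4 * 11 + 6
11 = 1 * 6 + 5
6 = 1 * 5 + 1
5 = 5 * 1 + 0
GCD(261, 211) = 1

Yes, coprime (GCD = 1)


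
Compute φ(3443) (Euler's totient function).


3443 = 11 × 313
Prime factors: 11, 313
φ(3443) = 3443 × (1-1/11) × (1-1/313)
= 3443 × 10/11 × 312/313 = 3120

φ(3443) = 3120


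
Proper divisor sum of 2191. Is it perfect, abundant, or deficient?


Proper divisors: 1, 7, 313
Sum = 1 + 7 + 313 = 321
321 < 2191 → deficient

s(2191) = 321 (deficient)


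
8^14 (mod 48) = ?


8^1 mod 48 = 8
8^2 mod 48 = 16
8^3 mod 48 = 32
8^4 mod 48 = 16
8^5 mod 48 = 32
8^6 mod 48 = 16
8^7 mod 48 = 32
8^8 mod 48 = 16
8^9 mod 48 = 32
8^10 mod 48 = 16
8^11 mod 48 = 32
8^12 mod 48 = 16
8^13 mod 48 = 32
8^14 mod 48 = 16


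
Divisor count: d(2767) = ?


2767 = 2767^1
d(2767) = (1+1) = 2

2 divisors


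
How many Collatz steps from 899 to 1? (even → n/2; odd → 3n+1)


899 → 2698 → 1349 → 4048 → 2024 → 1012 → 506 → 253 → 760 → 380 → 190 → 95 → 286 → 143 → 430 → 215 → 646 → 323 → 970 → 485 → 1456 → 728 → 364 → 182 → 91 → 274 → 137 → 412 → 206 → 103 → 310 → 155 → 466 → 233 → 700 → 350 → 175 → 526 → 263 → 790 → 395 → 1186 → 593 → 1780 → 890 → 445 → 1336 → 668 → 334 → 167 → 502 → 251 → 754 → 377 → 1132 → 566 → 283 → 850 → 425 → 1276 → 638 → 319 → 958 → 479 → 1438 → 719 → 2158 → 1079 → 3238 → 1619 → 4858 → 2429 → 7288 → 3644 → 1822 → 911 → 2734 → 1367 → 4102 → 2051 → 6154 → 3077 → 9232 → 4616 → 2308 → 1154 → 577 → 1732 → 866 → 433 → 1300 → 650 → 325 → 976 → 488 → 244 → 122 → 61 → 184 → 92 → 46 → 23 → 70 → 35 → 106 → 53 → 160 → 80 → 40 → 20 → 10 → 5 → 16 → 8 → 4 → 2 → 1
Total steps = 116

116 steps


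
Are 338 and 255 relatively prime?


Euclidean algorithm:
338 = 1 * 255 + 83
255 = 3 * 83 + 6
83 = 13 * 6 + 5
6 = 1 * 5 + 1
5 = 5 * 1 + 0
GCD(338, 255) = 1

Yes, coprime (GCD = 1)


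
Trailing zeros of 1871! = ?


floor(1871/5) = 374
floor(1871/25) = 74
floor(1871/125) = 14
floor(1871/625) = 2
Total = 464

464 trailing zeros


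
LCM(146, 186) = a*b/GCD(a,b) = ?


GCD(146, 186) = 2
LCM = 146*186/2 = 27156/2 = 13578

LCM = 13578


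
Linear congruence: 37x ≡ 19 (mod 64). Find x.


GCD(37, 64) = 1, unique solution
a^(-1) mod 64 = 45
x = 45 * 19 mod 64 = 23

x ≡ 23 (mod 64)


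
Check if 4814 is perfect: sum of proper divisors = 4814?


Proper divisors of 4814: 1, 2, 29, 58, 83, 166, 2407
Sum = 1 + 2 + 29 + 58 + 83 + 166 + 2407 = 2746

No, 4814 is not perfect (2746 ≠ 4814)


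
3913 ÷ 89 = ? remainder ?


3913 = 89 * 43 + 86
Check: 3827 + 86 = 3913

q = 43, r = 86


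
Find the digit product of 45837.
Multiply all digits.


4 × 5 × 8 × 3 × 7 = 3360


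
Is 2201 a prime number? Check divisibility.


2201 / 31 = 71 (exact division)
2201 is NOT prime.

No, 2201 is not prime


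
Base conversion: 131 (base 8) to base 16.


131 (base 8) = 89 (decimal)
89 (decimal) = 59 (base 16)


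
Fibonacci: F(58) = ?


Sequence: 1, 1, 2, 3, 5, 8, 13, 21, 34, 55, 89, 144, 233, 377, 610, 987, 1597, 2584, 4181, 6765, 10946, 17711, 28657, 46368, 75025, 121393, 196418, 317811, 514229, 832040, 1346269, 2178309, 3524578, 5702887, 9227465, 14930352, 24157817, 39088169, 63245986, 102334155, 165580141, 267914296, 433494437, 701408733, 1134903170, 1836311903, 2971215073, 4807526976, 7778742049, 12586269025, 20365011074, 32951280099, 53316291173, 86267571272, 139583862445, 225851433717, 365435296162, 591286729879
F(58) = 591286729879


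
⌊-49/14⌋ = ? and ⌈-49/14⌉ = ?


-49/14 = -3.5000
floor = -4
ceil = -3

floor = -4, ceil = -3


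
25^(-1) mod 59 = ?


Use the extended Euclidean algorithm on (59, 25); each row r = 59*s + 25*t:
r=59, s=1, t=0
r=25, s=0, t=1
q=2: r=9, s=1, t=-2   [59*(1) + 25*(-2) = 9]
q=2: r=7, s=-2, t=5   [59*(-2) + 25*(5) = 7]
q=1: r=2, s=3, t=-7   [59*(3) + 25*(-7) = 2]
q=3: r=1, s=-11, t=26   [59*(-11) + 25*(26) = 1]
q=2: r=0, s=25, t=-59   [59*(25) + 25*(-59) = 0]
GCD = 1 with t = 26, so 25*(26) ≡ 1 (mod 59)
Inverse = 26 mod 59 = 26
Check: 25 * 26 = 650 ≡ 1 (mod 59)

25^(-1) ≡ 26 (mod 59)


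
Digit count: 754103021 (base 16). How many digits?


754103021 in base 16 = 2CF2B2ED
Number of digits = 8

8 digits (base 16)


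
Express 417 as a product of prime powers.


417 / 3 = 139
139 / 139 = 1
417 = 3 × 139


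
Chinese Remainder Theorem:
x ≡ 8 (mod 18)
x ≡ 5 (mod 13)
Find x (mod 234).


M = 18*13 = 234
M1 = M/18 = 13, M2 = M/13 = 18
M1^(-1) mod 18 = 7, M2^(-1) mod 13 = 8
x = 8*13*7 + 5*18*8 = 1448
1448 mod 234 = 44
Check: 44 mod 18 = 8 ✓, 44 mod 13 = 5 ✓

x ≡ 44 (mod 234)


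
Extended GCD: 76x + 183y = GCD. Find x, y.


Tabular extended Euclidean (each row: r = 76*s + 183*t):
r=76, s=1, t=0
r=183, s=0, t=1
q=0: r=76, s=1, t=0   [76*(1) + 183*(0) = 76]
q=2: r=31, s=-2, t=1   [76*(-2) + 183*(1) = 31]
q=2: r=14, s=5, t=-2   [76*(5) + 183*(-2) = 14]
q=2: r=3, s=-12, t=5   [76*(-12) + 183*(5) = 3]
q=4: r=2, s=53, t=-22   [76*(53) + 183*(-22) = 2]
q=1: r=1, s=-65, t=27   [76*(-65) + 183*(27) = 1]
q=2: r=0, s=183, t=-76   [76*(183) + 183*(-76) = 0]
GCD = 1; from the row with r=1: x=-65, y=27
Check: 76*(-65) + 183*(27) = -4940 + 4941 = 1

GCD = 1, x = -65, y = 27


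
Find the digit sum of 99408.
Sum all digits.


9 + 9 + 4 + 0 + 8 = 30


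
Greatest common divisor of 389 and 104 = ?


389 = 3 * 104 + 77
104 = 1 * 77 + 27
77 = 2 * 27 + 23
27 = 1 * 23 + 4
23 = 5 * 4 + 3
4 = 1 * 3 + 1
3 = 3 * 1 + 0
GCD = 1


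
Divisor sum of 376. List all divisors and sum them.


Divisors of 376: 1, 2, 4, 8, 47, 94, 188, 376
Sum = 1 + 2 + 4 + 8 + 47 + 94 + 188 + 376 = 720

σ(376) = 720


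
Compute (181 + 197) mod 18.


181 + 197 = 378
378 mod 18 = 0


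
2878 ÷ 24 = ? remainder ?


2878 = 24 * 119 + 22
Check: 2856 + 22 = 2878

q = 119, r = 22


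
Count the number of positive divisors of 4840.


4840 = 2^3 × 5^1 × 11^2
d(4840) = (3+1) × (1+1) × (2+1) = 24

24 divisors


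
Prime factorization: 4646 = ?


4646 / 2 = 2323
2323 / 23 = 101
101 / 101 = 1
4646 = 2 × 23 × 101


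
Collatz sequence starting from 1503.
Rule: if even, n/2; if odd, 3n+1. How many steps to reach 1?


1503 → 4510 → 2255 → 6766 → 3383 → 10150 → 5075 → 15226 → 7613 → 22840 → 11420 → 5710 → 2855 → 8566 → 4283 → 12850 → 6425 → 19276 → 9638 → 4819 → 14458 → 7229 → 21688 → 10844 → 5422 → 2711 → 8134 → 4067 → 12202 → 6101 → 18304 → 9152 → 4576 → 2288 → 1144 → 572 → 286 → 143 → 430 → 215 → 646 → 323 → 970 → 485 → 1456 → 728 → 364 → 182 → 91 → 274 → 137 → 412 → 206 → 103 → 310 → 155 → 466 → 233 → 700 → 350 → 175 → 526 → 263 → 790 → 395 → 1186 → 593 → 1780 → 890 → 445 → 1336 → 668 → 334 → 167 → 502 → 251 → 754 → 377 → 1132 → 566 → 283 → 850 → 425 → 1276 → 638 → 319 → 958 → 479 → 1438 → 719 → 2158 → 1079 → 3238 → 1619 → 4858 → 2429 → 7288 → 3644 → 1822 → 911 → 2734 → 1367 → 4102 → 2051 → 6154 → 3077 → 9232 → 4616 → 2308 → 1154 → 577 → 1732 → 866 → 433 → 1300 → 650 → 325 → 976 → 488 → 244 → 122 → 61 → 184 → 92 → 46 → 23 → 70 → 35 → 106 → 53 → 160 → 80 → 40 → 20 → 10 → 5 → 16 → 8 → 4 → 2 → 1
Total steps = 140

140 steps


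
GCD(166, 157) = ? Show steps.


166 = 1 * 157 + 9
157 = 17 * 9 + 4
9 = 2 * 4 + 1
4 = 4 * 1 + 0
GCD = 1


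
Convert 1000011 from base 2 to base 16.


1000011 (base 2) = 67 (decimal)
67 (decimal) = 43 (base 16)


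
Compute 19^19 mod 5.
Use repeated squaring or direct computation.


19^1 mod 5 = 4
19^2 mod 5 = 1
19^3 mod 5 = 4
19^4 mod 5 = 1
19^5 mod 5 = 4
19^6 mod 5 = 1
19^7 mod 5 = 4
19^8 mod 5 = 1
19^9 mod 5 = 4
19^10 mod 5 = 1
19^11 mod 5 = 4
19^12 mod 5 = 1
19^13 mod 5 = 4
19^14 mod 5 = 1
19^15 mod 5 = 4
19^16 mod 5 = 1
19^17 mod 5 = 4
19^18 mod 5 = 1
19^19 mod 5 = 4


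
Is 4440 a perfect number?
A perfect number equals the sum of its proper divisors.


Proper divisors of 4440: 1, 2, 3, 4, 5, 6, 8, 10, 12, 15, 20, 24, 30, 37, 40, 60, 74, 111, 120, 148, 185, 222, 296, 370, 444, 555, 740, 888, 1110, 1480, 2220
Sum = 1 + 2 + 3 + 4 + 5 + 6 + 8 + 10 + 12 + 15 + 20 + 24 + 30 + 37 + 40 + 60 + 74 + 111 + 120 + 148 + 185 + 222 + 296 + 370 + 444 + 555 + 740 + 888 + 1110 + 1480 + 2220 = 9240

No, 4440 is not perfect (9240 ≠ 4440)


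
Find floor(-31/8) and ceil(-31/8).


-31/8 = -3.8750
floor = -4
ceil = -3

floor = -4, ceil = -3


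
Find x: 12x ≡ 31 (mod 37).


GCD(12, 37) = 1, unique solution
a^(-1) mod 37 = 34
x = 34 * 31 mod 37 = 18

x ≡ 18 (mod 37)


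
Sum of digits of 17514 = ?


1 + 7 + 5 + 1 + 4 = 18


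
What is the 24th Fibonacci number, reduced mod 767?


F(k) mod 767 for k=1..24:
1, 1, 2, 3, 5, 8, 13, 21, 34, 55, 89, 144, 233, 377, 610, 220, 63, 283, 346, 629, 208, 70, 278, 348
F(24) mod 767 = 348


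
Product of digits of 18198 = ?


1 × 8 × 1 × 9 × 8 = 576


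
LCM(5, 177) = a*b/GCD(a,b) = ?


GCD(5, 177) = 1
LCM = 5*177/1 = 885/1 = 885

LCM = 885


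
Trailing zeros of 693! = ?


floor(693/5) = 138
floor(693/25) = 27
floor(693/125) = 5
floor(693/625) = 1
Total = 171

171 trailing zeros


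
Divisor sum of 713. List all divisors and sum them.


Divisors of 713: 1, 23, 31, 713
Sum = 1 + 23 + 31 + 713 = 768

σ(713) = 768


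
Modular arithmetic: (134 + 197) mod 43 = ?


134 + 197 = 331
331 mod 43 = 30


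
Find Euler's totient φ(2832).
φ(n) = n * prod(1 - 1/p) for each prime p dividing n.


2832 = 2^4 × 3 × 59
Prime factors: 2, 3, 59
φ(2832) = 2832 × (1-1/2) × (1-1/3) × (1-1/59)
= 2832 × 1/2 × 2/3 × 58/59 = 928

φ(2832) = 928


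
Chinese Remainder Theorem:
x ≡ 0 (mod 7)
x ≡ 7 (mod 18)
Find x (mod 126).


M = 7*18 = 126
M1 = M/7 = 18, M2 = M/18 = 7
M1^(-1) mod 7 = 2, M2^(-1) mod 18 = 13
x = 0*18*2 + 7*7*13 = 637
637 mod 126 = 7
Check: 7 mod 7 = 0 ✓, 7 mod 18 = 7 ✓

x ≡ 7 (mod 126)


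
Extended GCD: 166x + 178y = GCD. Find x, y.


Tabular extended Euclidean (each row: r = 166*s + 178*t):
r=166, s=1, t=0
r=178, s=0, t=1
q=0: r=166, s=1, t=0   [166*(1) + 178*(0) = 166]
q=1: r=12, s=-1, t=1   [166*(-1) + 178*(1) = 12]
q=13: r=10, s=14, t=-13   [166*(14) + 178*(-13) = 10]
q=1: r=2, s=-15, t=14   [166*(-15) + 178*(14) = 2]
q=5: r=0, s=89, t=-83   [166*(89) + 178*(-83) = 0]
GCD = 2; from the row with r=2: x=-15, y=14
Check: 166*(-15) + 178*(14) = -2490 + 2492 = 2

GCD = 2, x = -15, y = 14


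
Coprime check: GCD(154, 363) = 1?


Euclidean algorithm:
363 = 2 * 154 + 55
154 = 2 * 55 + 44
55 = 1 * 44 + 11
44 = 4 * 11 + 0
GCD(154, 363) = 11

No, not coprime (GCD = 11)


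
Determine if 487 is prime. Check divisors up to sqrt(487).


Check divisors up to sqrt(487) = 22.0681
No divisors found.
487 is prime.

Yes, 487 is prime


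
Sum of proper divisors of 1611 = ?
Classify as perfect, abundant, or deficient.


Proper divisors: 1, 3, 9, 179, 537
Sum = 1 + 3 + 9 + 179 + 537 = 729
729 < 1611 → deficient

s(1611) = 729 (deficient)


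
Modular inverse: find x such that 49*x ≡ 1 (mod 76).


Use the extended Euclidean algorithm on (76, 49); each row r = 76*s + 49*t:
r=76, s=1, t=0
r=49, s=0, t=1
q=1: r=27, s=1, t=-1   [76*(1) + 49*(-1) = 27]
q=1: r=22, s=-1, t=2   [76*(-1) + 49*(2) = 22]
q=1: r=5, s=2, t=-3   [76*(2) + 49*(-3) = 5]
q=4: r=2, s=-9, t=14   [76*(-9) + 49*(14) = 2]
q=2: r=1, s=20, t=-31   [76*(20) + 49*(-31) = 1]
q=2: r=0, s=-49, t=76   [76*(-49) + 49*(76) = 0]
GCD = 1 with t = -31, so 49*(-31) ≡ 1 (mod 76)
Inverse = -31 mod 76 = 45
Check: 49 * 45 = 2205 ≡ 1 (mod 76)

49^(-1) ≡ 45 (mod 76)


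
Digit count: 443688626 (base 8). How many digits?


443688626 in base 8 = 3234423262
Number of digits = 10

10 digits (base 8)


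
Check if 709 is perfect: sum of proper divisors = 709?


Proper divisors of 709: 1
Sum = 1 = 1

No, 709 is not perfect (1 ≠ 709)


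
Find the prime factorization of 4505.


4505 / 5 = 901
901 / 17 = 53
53 / 53 = 1
4505 = 5 × 17 × 53


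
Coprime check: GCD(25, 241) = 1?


Euclidean algorithm:
241 = 9 * 25 + 16
25 = 1 * 16 + 9
16 = 1 * 9 + 7
9 = 1 * 7 + 2
7 = 3 * 2 + 1
2 = 2 * 1 + 0
GCD(25, 241) = 1

Yes, coprime (GCD = 1)


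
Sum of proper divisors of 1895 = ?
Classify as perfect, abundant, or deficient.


Proper divisors: 1, 5, 379
Sum = 1 + 5 + 379 = 385
385 < 1895 → deficient

s(1895) = 385 (deficient)


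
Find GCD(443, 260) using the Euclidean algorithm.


443 = 1 * 260 + 183
260 = 1 * 183 + 77
183 = 2 * 77 + 29
77 = 2 * 29 + 19
29 = 1 * 19 + 10
19 = 1 * 10 + 9
10 = 1 * 9 + 1
9 = 9 * 1 + 0
GCD = 1


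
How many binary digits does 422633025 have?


422633025 in base 2 = 11001001100001101111001000001
Number of digits = 29

29 digits (base 2)


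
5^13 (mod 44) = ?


5^1 mod 44 = 5
5^2 mod 44 = 25
5^3 mod 44 = 37
5^4 mod 44 = 9
5^5 mod 44 = 1
5^6 mod 44 = 5
5^7 mod 44 = 25
5^8 mod 44 = 37
5^9 mod 44 = 9
5^10 mod 44 = 1
5^11 mod 44 = 5
5^12 mod 44 = 25
5^13 mod 44 = 37


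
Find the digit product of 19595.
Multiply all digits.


1 × 9 × 5 × 9 × 5 = 2025


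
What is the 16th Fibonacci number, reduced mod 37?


F(k) mod 37 for k=1..16:
1, 1, 2, 3, 5, 8, 13, 21, 34, 18, 15, 33, 11, 7, 18, 25
F(16) mod 37 = 25


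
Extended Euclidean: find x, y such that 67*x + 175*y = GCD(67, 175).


Tabular extended Euclidean (each row: r = 67*s + 175*t):
r=67, s=1, t=0
r=175, s=0, t=1
q=0: r=67, s=1, t=0   [67*(1) + 175*(0) = 67]
q=2: r=41, s=-2, t=1   [67*(-2) + 175*(1) = 41]
q=1: r=26, s=3, t=-1   [67*(3) + 175*(-1) = 26]
q=1: r=15, s=-5, t=2   [67*(-5) + 175*(2) = 15]
q=1: r=11, s=8, t=-3   [67*(8) + 175*(-3) = 11]
q=1: r=4, s=-13, t=5   [67*(-13) + 175*(5) = 4]
q=2: r=3, s=34, t=-13   [67*(34) + 175*(-13) = 3]
q=1: r=1, s=-47, t=18   [67*(-47) + 175*(18) = 1]
q=3: r=0, s=175, t=-67   [67*(175) + 175*(-67) = 0]
GCD = 1; from the row with r=1: x=-47, y=18
Check: 67*(-47) + 175*(18) = -3149 + 3150 = 1

GCD = 1, x = -47, y = 18


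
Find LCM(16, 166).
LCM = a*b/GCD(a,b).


GCD(16, 166) = 2
LCM = 16*166/2 = 2656/2 = 1328

LCM = 1328


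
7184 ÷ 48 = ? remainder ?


7184 = 48 * 149 + 32
Check: 7152 + 32 = 7184

q = 149, r = 32


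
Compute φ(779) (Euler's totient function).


779 = 19 × 41
Prime factors: 19, 41
φ(779) = 779 × (1-1/19) × (1-1/41)
= 779 × 18/19 × 40/41 = 720

φ(779) = 720


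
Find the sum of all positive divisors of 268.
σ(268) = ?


Divisors of 268: 1, 2, 4, 67, 134, 268
Sum = 1 + 2 + 4 + 67 + 134 + 268 = 476

σ(268) = 476


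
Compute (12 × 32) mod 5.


12 × 32 = 384
384 mod 5 = 4


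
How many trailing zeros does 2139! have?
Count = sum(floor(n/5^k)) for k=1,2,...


floor(2139/5) = 427
floor(2139/25) = 85
floor(2139/125) = 17
floor(2139/625) = 3
Total = 532

532 trailing zeros
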